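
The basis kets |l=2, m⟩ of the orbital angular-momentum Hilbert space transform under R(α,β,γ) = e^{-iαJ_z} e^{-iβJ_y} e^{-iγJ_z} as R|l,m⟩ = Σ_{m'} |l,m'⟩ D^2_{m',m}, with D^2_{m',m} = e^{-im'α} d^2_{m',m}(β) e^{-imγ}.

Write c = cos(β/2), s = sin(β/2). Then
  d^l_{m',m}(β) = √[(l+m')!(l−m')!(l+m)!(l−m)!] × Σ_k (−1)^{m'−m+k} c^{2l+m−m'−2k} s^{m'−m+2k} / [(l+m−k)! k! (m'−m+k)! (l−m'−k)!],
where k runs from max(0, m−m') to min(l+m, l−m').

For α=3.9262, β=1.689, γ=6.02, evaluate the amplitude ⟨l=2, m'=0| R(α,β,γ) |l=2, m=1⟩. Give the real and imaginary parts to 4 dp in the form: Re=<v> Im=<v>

Re=-0.1385 Im=-0.0373

First d^2_{0,1}(β=1.689), then the phase factors e^{-i(0)α} and e^{-i(1)γ}:
Half-angle: c=0.664105, s=0.747639. N=√(2·2·6·1)=4.898979
k∈{1,2} keeps every argument non-negative
  k=1: (−1)^0·4.8990/(2)·0.6641^3·0.7476^1 = +0.536387
  k=2: (−1)^1·4.8990/(2)·0.6641^1·0.7476^3 = -0.679812
d^2_{0,1}(1.689) = +0.536387 -0.679812 = -0.143425
Attach z-rotation phases: D = e^{-i(0)(3.9262)}·(-0.143425)·e^{-i(1)(6.02)} = -0.138486-0.037313i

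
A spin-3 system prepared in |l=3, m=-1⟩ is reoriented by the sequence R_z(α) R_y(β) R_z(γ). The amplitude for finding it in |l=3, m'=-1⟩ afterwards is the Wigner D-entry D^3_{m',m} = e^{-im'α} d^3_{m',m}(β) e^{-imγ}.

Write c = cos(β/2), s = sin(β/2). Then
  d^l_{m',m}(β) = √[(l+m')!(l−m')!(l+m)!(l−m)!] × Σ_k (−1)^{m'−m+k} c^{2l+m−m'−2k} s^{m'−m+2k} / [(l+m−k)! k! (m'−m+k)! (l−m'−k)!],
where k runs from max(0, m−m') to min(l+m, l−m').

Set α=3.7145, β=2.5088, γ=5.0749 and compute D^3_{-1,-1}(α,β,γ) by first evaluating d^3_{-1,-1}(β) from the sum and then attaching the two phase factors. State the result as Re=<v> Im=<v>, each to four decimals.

Split into d^3_{-1,-1}(β=2.5088) × two z-phases.
c=cos(2.5088/2)=0.311144, s=sin(2.5088/2)=0.950363; N=√[2·24·2·24]=48.000000
k: max(0,(-1)−(-1))=0 … min(3+(-1),3−(-1))=2
  k=0: (−1)^0·48.0000/(48)·0.3111^6·0.9504^0 = +0.000907
  k=1: (−1)^1·48.0000/(6)·0.3111^4·0.9504^2 = -0.067719
  k=2: (−1)^2·48.0000/(8)·0.3111^2·0.9504^4 = +0.473840
d^3_{-1,-1}(2.5088) = +0.000907 -0.067719 +0.473840 = +0.407027
Attach z-rotation phases: D = e^{-i(-1)(3.7145)}·(+0.407027)·e^{-i(-1)(5.0749)} = -0.327595+0.241563i

Re=-0.3276 Im=0.2416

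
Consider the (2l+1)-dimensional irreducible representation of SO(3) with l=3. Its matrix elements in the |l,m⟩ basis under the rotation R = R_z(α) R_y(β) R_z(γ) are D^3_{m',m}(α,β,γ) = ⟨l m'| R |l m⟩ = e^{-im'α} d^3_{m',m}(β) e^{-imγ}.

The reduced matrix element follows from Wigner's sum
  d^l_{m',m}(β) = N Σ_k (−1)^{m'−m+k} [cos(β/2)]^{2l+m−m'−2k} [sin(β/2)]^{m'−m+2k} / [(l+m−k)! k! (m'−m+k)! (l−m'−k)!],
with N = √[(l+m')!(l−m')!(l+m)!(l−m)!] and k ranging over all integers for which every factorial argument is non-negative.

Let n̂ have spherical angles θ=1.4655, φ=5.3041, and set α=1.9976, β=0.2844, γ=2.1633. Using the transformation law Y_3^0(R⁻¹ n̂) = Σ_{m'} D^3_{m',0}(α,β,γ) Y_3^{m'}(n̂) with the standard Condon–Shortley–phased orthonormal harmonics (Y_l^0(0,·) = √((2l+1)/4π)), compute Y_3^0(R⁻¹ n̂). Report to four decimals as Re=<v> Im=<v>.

Re=0.1853 Im=0.0000

Need the full column D^3_{m',0} for m'=−3..3 at α=1.9976, β=0.2844, γ=2.1633.
cos(β/2)=0.989907, sin(β/2)=0.141721
d^3_{-3,0}: single k=3 term ⇒ +0.012348;  D = +0.011831-0.003536i
d^3_{-2,0}: k∈[2..3] ⇒ +0.105635 -0.002165 = +0.103470;  D = -0.068007-0.077981i
d^3_{-1,0}: k∈[1..3] ⇒ +0.466656 -0.028695 +0.000196 = +0.438157;  D = -0.181381+0.398852i
d^3_{0,0}: k∈[0..3] ⇒ +0.940947 -0.173576 +0.003558 -0.000008 = +0.770921;  D = +0.770921+0.000000i
d^3_{1,0}: k∈[0..2] ⇒ -0.466656 +0.028695 -0.000196 = -0.438157;  D = +0.181381+0.398852i
d^3_{2,0}: k∈[0..1] ⇒ +0.105635 -0.002165 = +0.103470;  D = -0.068007+0.077981i
d^3_{3,0}: single k=0 term ⇒ -0.012348;  D = -0.011831-0.003536i
Y_3^{m'}(θ=1.4655,φ=5.3041) and Σ D·Y over m':
  (+0.0118-0.0035i)·(-0.4018+0.0833i)  (-0.0680-0.0780i)·(-0.0401+0.0984i)  (-0.1814+0.3989i)·(-0.1694-0.2520i)  (+0.7709+0.0000i)·(-0.1155+0.0000i)  (+0.1814+0.3989i)·(+0.1694-0.2520i)  (-0.0680+0.0780i)·(-0.0401-0.0984i)  (-0.0118-0.0035i)·(+0.4018+0.0833i)
Y_3^0(R⁻¹ n̂) = +0.185313+0.000000i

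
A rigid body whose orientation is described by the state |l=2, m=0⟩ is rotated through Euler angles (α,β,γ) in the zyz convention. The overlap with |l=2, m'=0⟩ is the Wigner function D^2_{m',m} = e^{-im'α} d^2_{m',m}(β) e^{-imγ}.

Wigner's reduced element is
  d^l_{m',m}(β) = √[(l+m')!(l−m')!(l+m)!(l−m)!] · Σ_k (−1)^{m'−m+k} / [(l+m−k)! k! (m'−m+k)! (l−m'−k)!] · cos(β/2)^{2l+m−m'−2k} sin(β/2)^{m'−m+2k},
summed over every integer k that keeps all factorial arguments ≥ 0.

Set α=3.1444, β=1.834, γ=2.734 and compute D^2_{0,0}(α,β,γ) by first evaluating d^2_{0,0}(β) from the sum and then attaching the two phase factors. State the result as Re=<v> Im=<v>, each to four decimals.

Re=-0.3985 Im=0.0000

First d^2_{0,0}(β=1.834), then the phase factors e^{-i(0)α} and e^{-i(0)γ}:
c=cos(1.834/2)=0.608204, s=sin(1.834/2)=0.793781; N=√[2·2·2·2]=4.000000
The bounds max(0,m−m')=0 and min(l+m,l−m')=2 give 3 terms
  k=0: (−1)^0·4.0000/(4)·0.6082^4·0.7938^0 = +0.136835
  k=1: (−1)^1·4.0000/(1)·0.6082^2·0.7938^2 = -0.932309
  k=2: (−1)^2·4.0000/(4)·0.6082^0·0.7938^4 = +0.397010
d^2_{0,0}(1.834) = +0.136835 -0.932309 +0.397010 = -0.398463
Attach z-rotation phases: D = e^{-i(0)(3.1444)}·(-0.398463)·e^{-i(0)(2.734)} = -0.398463+0.000000i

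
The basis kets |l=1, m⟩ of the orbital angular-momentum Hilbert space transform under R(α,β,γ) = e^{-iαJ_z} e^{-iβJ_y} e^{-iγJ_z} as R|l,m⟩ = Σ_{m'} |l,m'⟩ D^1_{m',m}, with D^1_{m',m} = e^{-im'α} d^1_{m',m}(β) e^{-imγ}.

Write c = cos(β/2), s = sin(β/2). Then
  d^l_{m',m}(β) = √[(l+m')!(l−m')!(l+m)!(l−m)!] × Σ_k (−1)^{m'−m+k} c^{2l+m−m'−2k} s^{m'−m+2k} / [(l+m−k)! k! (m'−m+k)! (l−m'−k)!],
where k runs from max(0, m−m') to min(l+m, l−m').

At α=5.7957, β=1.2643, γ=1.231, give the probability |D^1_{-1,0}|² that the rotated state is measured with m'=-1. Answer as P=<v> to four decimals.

First d^1_{-1,0}(β=1.2643), then the phase factors e^{-i(-1)α} and e^{-i(0)γ}:
Half-angle: c=0.806759, s=0.590881. N=√(1·2·1·1)=1.414214
The bounds max(0,m−m')=1 and min(l+m,l−m')=1 give 1 term
  k=1: (−1)^0·1.4142/(1)·0.8068^1·0.5909^1 = +0.674153
d^1_{-1,0}(1.2643) = +0.674153
|D^1_{-1,0}|² = |d^1_{-1,0}(β)|² = (+0.674153)² = 0.454482 (the z-rotation phases have unit modulus)

P=0.4545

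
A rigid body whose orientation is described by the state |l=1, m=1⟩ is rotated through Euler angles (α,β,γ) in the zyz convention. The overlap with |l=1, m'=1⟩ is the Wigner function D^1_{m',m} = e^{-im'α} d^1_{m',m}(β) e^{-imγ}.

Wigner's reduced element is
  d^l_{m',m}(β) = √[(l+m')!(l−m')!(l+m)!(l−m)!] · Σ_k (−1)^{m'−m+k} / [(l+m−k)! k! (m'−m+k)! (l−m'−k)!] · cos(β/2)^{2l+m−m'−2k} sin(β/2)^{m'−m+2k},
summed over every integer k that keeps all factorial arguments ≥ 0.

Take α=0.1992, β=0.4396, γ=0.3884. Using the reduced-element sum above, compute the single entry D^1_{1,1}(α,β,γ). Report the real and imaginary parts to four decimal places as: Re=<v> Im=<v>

Split into d^1_{1,1}(β=0.4396) × two z-phases.
c=cos(0.4396/2)=0.975941, s=sin(0.4396/2)=0.218034; N=√[2·1·2·1]=2.000000
k: max(0,(1)−(1))=0 … min(1+(1),1−(1))=0
  k=0: (−1)^0·2.0000/(2)·0.9759^2·0.2180^0 = +0.952461
d^1_{1,1}(0.4396) = +0.952461
Attach z-rotation phases: D = e^{-i(1)(0.1992)}·(+0.952461)·e^{-i(1)(0.3884)} = +0.792708-0.528011i

Re=0.7927 Im=-0.5280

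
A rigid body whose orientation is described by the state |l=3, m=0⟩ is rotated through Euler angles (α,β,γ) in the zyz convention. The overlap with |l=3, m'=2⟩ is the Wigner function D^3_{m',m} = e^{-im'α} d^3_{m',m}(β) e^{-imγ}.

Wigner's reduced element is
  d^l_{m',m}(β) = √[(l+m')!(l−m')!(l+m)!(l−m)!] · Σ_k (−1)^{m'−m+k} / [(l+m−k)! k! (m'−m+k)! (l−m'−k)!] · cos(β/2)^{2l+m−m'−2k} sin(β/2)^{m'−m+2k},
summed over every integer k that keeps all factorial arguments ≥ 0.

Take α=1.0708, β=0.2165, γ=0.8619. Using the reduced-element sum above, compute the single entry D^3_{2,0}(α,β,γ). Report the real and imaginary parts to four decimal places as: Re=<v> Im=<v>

Re=-0.0333 Im=-0.0519

First d^3_{2,0}(β=0.2165), then the phase factors e^{-i(2)α} and e^{-i(0)γ}:
With c≡cos(β/2)=0.994147 and s≡sin(β/2)=0.108039, N=[120·1·6·6]^{1/2}=65.726707
k∈{0,1} keeps every argument non-negative
  k=0: (−1)^2·65.7267/(12)·0.9941^4·0.1080^2 = +0.062448
  k=1: (−1)^3·65.7267/(12)·0.9941^2·0.1080^4 = -0.000738
d^3_{2,0}(0.2165) = +0.062448 -0.000738 = +0.061711
Phases: e^{-i·(2)·1.0708}=-0.540308-0.841467i, e^{-i·(0)·0.8619}=+1.000000+0.000000i ⇒ D=-0.033343-0.051928i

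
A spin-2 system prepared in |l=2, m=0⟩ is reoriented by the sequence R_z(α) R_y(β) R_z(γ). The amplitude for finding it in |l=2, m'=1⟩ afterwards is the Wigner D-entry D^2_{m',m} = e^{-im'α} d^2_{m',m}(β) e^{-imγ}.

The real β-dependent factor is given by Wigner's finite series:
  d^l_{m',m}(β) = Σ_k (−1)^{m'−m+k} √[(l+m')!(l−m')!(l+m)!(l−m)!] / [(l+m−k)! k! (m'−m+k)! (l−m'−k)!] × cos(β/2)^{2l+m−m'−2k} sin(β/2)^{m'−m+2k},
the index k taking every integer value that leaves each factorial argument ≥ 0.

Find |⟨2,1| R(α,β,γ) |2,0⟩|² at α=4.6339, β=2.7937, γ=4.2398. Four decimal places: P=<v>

P=0.1541

D^2_{1,0}(4.6339,2.7937,4.2398) = e^{-i·1·4.6339}·d^2_{1,0}(2.7937)·e^{-i·0·4.2398}. Compute d first:
With c≡cos(β/2)=0.173070 and s≡sin(β/2)=0.984909, N=[6·1·2·2]^{1/2}=4.898979
The bounds max(0,m−m')=0 and min(l+m,l−m')=1 give 2 terms
  k=0: (−1)^1·4.8990/(2)·0.1731^3·0.9849^1 = -0.012507
  k=1: (−1)^2·4.8990/(2)·0.1731^1·0.9849^3 = +0.405030
d^2_{1,0}(2.7937) = -0.012507 +0.405030 = +0.392524
|D^2_{1,0}|² = |d^2_{1,0}(β)|² = (+0.392524)² = 0.154075 (the z-rotation phases have unit modulus)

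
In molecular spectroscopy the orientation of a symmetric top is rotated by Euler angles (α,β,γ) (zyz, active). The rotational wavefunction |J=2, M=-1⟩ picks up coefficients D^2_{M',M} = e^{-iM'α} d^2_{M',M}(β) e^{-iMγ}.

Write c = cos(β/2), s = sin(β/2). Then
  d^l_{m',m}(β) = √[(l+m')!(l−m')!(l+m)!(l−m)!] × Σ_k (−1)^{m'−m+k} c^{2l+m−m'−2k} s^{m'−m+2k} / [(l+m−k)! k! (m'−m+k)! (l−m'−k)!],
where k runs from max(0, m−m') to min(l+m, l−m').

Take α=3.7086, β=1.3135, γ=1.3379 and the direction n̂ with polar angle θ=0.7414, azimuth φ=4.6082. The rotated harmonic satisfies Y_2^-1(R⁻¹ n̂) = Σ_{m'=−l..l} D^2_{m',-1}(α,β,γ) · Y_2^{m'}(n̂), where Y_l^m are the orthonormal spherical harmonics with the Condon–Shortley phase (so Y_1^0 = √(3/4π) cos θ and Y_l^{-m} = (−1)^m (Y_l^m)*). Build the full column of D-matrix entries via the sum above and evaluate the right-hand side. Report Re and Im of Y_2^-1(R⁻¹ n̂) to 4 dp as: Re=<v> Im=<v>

Need the full column D^2_{m',-1} for m'=−2..2 at α=3.7086, β=1.3135, γ=1.3379.
cos(β/2)=0.791981, sin(β/2)=0.610546
d^2_{-2,-1}: single k=1 term ⇒ +0.606586;  D = -0.475576+0.376528i
d^2_{-1,-1}: k∈[0..1] ⇒ +0.393422 -0.701435 = -0.308013;  D = -0.101007+0.290981i
d^2_{0,-1}: k∈[0..1] ⇒ -0.742913 +0.441515 = -0.301398;  D = -0.069562-0.293261i
d^2_{1,-1}: k∈[0..1] ⇒ +0.701435 -0.138955 = +0.562480;  D = -0.403461-0.391922i
d^2_{2,-1}: single k=0 term ⇒ -0.360496;  D = -0.353029-0.072992i
Y_2^{m'}(θ=0.7414,φ=4.6082) and Σ D·Y over m':
  (-0.4756+0.3765i)·(-0.1724-0.0364i)  (-0.1010+0.2910i)·(-0.0400+0.3827i)  (-0.0696-0.2933i)·(+0.1993+0.0000i)  (-0.4035-0.3919i)·(+0.0400+0.3827i)  (-0.3530-0.0730i)·(-0.1724+0.0364i)
Y_2^-1(R⁻¹ n̂) = +0.171859-0.326672i

Re=0.1719 Im=-0.3267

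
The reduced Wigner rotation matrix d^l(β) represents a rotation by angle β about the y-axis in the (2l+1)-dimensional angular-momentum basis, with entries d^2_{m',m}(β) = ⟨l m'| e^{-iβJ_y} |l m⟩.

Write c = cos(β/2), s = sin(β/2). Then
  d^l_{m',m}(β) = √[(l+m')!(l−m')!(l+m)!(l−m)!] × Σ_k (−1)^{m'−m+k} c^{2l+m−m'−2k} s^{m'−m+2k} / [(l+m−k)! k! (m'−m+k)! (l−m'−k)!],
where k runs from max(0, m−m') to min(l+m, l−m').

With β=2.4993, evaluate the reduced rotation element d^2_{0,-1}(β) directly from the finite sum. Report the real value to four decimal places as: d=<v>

d=0.5875

d^2_{0,-1}(β=2.4993) via Wigner's sum:
Half-angle: c=0.315654, s=0.948874. N=√(2·2·1·6)=4.898979
Admissible k: 0..1 (factorial args all ≥0)
  k=0: (−1)^1·4.8990/(2)·0.3157^3·0.9489^1 = -0.073100
  k=1: (−1)^2·4.8990/(2)·0.3157^1·0.9489^3 = +0.660562
d^2_{0,-1}(2.4993) = -0.073100 +0.660562 = +0.587461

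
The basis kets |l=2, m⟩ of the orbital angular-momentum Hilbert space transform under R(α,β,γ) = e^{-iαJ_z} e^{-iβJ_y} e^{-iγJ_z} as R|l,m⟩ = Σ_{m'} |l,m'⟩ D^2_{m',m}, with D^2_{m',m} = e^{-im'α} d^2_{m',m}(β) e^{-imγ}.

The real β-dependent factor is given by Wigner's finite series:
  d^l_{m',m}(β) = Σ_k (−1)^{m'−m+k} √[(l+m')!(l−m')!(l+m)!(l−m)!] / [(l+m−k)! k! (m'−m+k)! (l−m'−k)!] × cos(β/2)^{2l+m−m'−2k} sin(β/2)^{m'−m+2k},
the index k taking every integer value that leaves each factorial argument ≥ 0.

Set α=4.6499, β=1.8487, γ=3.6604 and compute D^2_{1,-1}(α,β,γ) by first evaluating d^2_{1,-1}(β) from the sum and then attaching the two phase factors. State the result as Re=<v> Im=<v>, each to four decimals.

Split into d^2_{1,-1}(β=1.8487) × two z-phases.
Half-angle: c=0.602354, s=0.798229. N=√(6·1·1·6)=6.000000
Admissible k: 0..1 (factorial args all ≥0)
  k=0: (−1)^2·6.0000/(2)·0.6024^2·0.7982^2 = +0.693553
  k=1: (−1)^3·6.0000/(6)·0.6024^0·0.7982^4 = -0.405986
d^2_{1,-1}(1.8487) = +0.693553 -0.405986 = +0.287567
Attach z-rotation phases: D = e^{-i(1)(4.6499)}·(+0.287567)·e^{-i(-1)(3.6604)} = +0.157905-0.240335i

Re=0.1579 Im=-0.2403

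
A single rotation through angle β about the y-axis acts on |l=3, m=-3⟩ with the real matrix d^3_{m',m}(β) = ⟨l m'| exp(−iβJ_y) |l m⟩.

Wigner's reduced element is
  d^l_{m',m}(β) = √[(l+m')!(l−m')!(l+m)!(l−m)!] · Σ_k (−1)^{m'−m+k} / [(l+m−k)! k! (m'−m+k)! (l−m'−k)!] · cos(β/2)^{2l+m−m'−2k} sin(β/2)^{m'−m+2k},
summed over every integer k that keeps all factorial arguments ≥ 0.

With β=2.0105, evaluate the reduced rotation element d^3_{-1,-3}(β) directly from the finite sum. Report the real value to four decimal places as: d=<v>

d=0.2277

d^3_{-1,-3}(β=2.0105) via Wigner's sum:
With c≡cos(β/2)=0.535877 and s≡sin(β/2)=0.844296, N=[2·24·1·720]^{1/2}=185.903201
Admissible k: 0..0 (factorial args all ≥0)
  k=0: (−1)^2·185.9032/(48)·0.5359^4·0.8443^2 = +0.227665
d^3_{-1,-3}(2.0105) = +0.227665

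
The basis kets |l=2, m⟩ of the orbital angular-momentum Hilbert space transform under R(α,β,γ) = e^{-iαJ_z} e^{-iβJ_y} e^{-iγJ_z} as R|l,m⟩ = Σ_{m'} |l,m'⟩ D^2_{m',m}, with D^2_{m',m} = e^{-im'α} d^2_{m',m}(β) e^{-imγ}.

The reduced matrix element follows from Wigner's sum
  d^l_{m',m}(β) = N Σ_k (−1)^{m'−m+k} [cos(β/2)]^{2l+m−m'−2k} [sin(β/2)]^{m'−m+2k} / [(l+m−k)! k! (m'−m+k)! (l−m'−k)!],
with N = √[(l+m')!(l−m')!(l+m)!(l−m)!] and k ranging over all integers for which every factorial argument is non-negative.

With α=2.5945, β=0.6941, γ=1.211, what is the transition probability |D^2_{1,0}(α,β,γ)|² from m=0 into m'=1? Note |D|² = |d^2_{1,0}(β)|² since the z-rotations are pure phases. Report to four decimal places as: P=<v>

P=0.3626

D^2_{1,0}(2.5945,0.6941,1.211) = e^{-i·1·2.5945}·d^2_{1,0}(0.6941)·e^{-i·0·1.211}. Compute d first:
Half-angle: c=0.940380, s=0.340125. N=√(6·1·2·2)=4.898979
k: max(0,(0)−(1))=0 … min(2+(0),2−(1))=1
  k=0: (−1)^1·4.8990/(2)·0.9404^3·0.3401^1 = -0.692827
  k=1: (−1)^2·4.8990/(2)·0.9404^1·0.3401^3 = +0.090635
d^2_{1,0}(0.6941) = -0.692827 +0.090635 = -0.602192
|D^2_{1,0}|² = |d^2_{1,0}(β)|² = (-0.602192)² = 0.362635 (the z-rotation phases have unit modulus)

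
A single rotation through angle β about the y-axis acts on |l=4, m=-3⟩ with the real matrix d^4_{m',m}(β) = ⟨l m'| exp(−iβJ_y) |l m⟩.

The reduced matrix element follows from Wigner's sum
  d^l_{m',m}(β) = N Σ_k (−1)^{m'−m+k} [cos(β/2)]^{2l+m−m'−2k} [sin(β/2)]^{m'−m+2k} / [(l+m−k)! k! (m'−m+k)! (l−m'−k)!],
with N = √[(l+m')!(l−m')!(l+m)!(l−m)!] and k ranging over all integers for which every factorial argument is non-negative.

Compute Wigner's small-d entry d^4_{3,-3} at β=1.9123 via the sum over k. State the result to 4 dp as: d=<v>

d=0.4937

d^4_{3,-3}(β=1.9123) via Wigner's sum:
c=cos(1.9123/2)=0.576670, s=sin(1.9123/2)=0.816977; N=√[5040·1·1·5040]=5040.000000
k: max(0,(-3)−(3))=0 … min(4+(-3),4−(3))=1
  k=0: (−1)^6·5040.0000/(720)·0.5767^2·0.8170^6 = +0.692170
  k=1: (−1)^7·5040.0000/(5040)·0.5767^0·0.8170^8 = -0.198463
d^4_{3,-3}(1.9123) = +0.692170 -0.198463 = +0.493706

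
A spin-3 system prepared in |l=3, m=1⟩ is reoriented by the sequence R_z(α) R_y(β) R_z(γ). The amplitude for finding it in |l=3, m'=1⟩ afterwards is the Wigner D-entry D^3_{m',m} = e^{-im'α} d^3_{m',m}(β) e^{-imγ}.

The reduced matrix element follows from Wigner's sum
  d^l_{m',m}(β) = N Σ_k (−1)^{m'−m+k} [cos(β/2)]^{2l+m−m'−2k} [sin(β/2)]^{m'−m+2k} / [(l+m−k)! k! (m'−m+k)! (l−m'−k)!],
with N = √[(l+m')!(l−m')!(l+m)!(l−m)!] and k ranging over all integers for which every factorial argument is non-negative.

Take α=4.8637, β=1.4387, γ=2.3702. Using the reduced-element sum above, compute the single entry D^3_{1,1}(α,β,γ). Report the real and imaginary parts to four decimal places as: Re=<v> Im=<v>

Re=-0.1691 Im=0.2368

Split into d^3_{1,1}(β=1.4387) × two z-phases.
Half-angle: c=0.752234, s=0.658896. N=√(24·2·24·2)=48.000000
k∈{0,1,2} keeps every argument non-negative
  k=0: (−1)^0·48.0000/(48)·0.7522^6·0.6589^0 = +0.181183
  k=1: (−1)^1·48.0000/(6)·0.7522^4·0.6589^2 = -1.112079
  k=2: (−1)^2·48.0000/(8)·0.7522^2·0.6589^4 = +0.639918
d^3_{1,1}(1.4387) = +0.181183 -1.112079 +0.639918 = -0.290978
Phases: e^{-i·(1)·4.8637}=+0.150734+0.988574i, e^{-i·(1)·2.3702}=-0.716940-0.697134i ⇒ D=-0.169088+0.236807i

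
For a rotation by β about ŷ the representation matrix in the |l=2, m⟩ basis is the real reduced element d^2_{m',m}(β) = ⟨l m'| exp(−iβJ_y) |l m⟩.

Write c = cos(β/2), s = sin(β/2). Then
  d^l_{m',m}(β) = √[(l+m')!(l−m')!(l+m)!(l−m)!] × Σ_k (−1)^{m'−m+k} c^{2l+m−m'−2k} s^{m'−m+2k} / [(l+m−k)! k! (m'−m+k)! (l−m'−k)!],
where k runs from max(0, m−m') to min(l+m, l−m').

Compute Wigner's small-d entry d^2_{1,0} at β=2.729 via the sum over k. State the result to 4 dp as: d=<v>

d^2_{1,0}(β=2.729) via Wigner's sum:
c=cos(2.729/2)=0.204836, s=sin(2.729/2)=0.978796; N=√[6·1·2·2]=4.898979
The bounds max(0,m−m')=0 and min(l+m,l−m')=1 give 2 terms
  k=0: (−1)^1·4.8990/(2)·0.2048^3·0.9788^1 = -0.020606
  k=1: (−1)^2·4.8990/(2)·0.2048^1·0.9788^3 = +0.470500
d^2_{1,0}(2.729) = -0.020606 +0.470500 = +0.449894

d=0.4499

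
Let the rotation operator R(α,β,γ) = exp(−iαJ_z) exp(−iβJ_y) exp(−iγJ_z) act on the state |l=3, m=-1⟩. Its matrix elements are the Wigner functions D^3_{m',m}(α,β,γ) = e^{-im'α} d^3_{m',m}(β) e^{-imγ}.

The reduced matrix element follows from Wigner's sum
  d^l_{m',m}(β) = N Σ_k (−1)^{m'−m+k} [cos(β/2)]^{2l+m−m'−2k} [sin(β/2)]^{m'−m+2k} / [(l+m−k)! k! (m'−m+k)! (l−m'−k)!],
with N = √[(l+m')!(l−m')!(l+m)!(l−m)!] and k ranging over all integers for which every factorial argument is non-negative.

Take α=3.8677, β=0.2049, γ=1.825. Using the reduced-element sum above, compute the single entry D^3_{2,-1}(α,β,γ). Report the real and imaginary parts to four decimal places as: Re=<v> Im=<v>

Re=-0.0062 Im=-0.0024

D^3_{2,-1}(3.8677,0.2049,1.825) = e^{-i·2·3.8677}·d^3_{2,-1}(0.2049)·e^{-i·-1·1.825}. Compute d first:
Half-angle: c=0.994757, s=0.102271. N=√(120·1·2·24)=75.894664
Admissible k: 0..1 (factorial args all ≥0)
  k=0: (−1)^3·75.8947/(12)·0.9948^3·0.1023^3 = -0.006659
  k=1: (−1)^4·75.8947/(24)·0.9948^1·0.1023^5 = +0.000035
d^3_{2,-1}(0.2049) = -0.006659 +0.000035 = -0.006624
D = (+0.118304-0.992977i)·(-0.006624)·(-0.251475+0.967864i) = -0.006169-0.002413i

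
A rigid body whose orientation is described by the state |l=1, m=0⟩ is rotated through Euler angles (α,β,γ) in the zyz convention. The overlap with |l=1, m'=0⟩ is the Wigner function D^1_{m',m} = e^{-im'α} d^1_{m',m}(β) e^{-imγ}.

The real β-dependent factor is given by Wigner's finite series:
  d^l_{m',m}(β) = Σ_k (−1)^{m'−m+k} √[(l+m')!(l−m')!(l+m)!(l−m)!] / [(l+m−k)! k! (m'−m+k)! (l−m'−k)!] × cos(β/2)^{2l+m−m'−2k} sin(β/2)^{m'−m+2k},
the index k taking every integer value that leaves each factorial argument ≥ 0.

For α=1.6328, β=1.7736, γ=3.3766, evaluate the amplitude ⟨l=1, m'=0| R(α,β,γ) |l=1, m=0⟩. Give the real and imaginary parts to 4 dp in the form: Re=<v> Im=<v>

Re=-0.2014 Im=0.0000

Split into d^1_{0,0}(β=1.7736) × two z-phases.
Half-angle: c=0.631895, s=0.775054. N=√(1·1·1·1)=1.000000
k: max(0,(0)−(0))=0 … min(1+(0),1−(0))=1
  k=0: (−1)^0·1.0000/(1)·0.6319^2·0.7751^0 = +0.399292
  k=1: (−1)^1·1.0000/(1)·0.6319^0·0.7751^2 = -0.600708
d^1_{0,0}(1.7736) = +0.399292 -0.600708 = -0.201416
Attach z-rotation phases: D = e^{-i(0)(1.6328)}·(-0.201416)·e^{-i(0)(3.3766)} = -0.201416+0.000000i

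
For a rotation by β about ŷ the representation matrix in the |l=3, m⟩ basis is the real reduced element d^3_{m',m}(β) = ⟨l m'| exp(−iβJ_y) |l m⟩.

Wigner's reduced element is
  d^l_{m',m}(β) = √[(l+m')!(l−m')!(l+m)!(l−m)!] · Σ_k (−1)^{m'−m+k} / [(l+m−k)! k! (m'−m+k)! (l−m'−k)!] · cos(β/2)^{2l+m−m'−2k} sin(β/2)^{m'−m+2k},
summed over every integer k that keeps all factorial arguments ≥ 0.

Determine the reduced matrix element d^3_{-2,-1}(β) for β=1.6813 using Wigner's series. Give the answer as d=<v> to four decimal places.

d=-0.4652

d^3_{-2,-1}(β=1.6813) via Wigner's sum:
c=cos(1.6813/2)=0.666979, s=sin(1.6813/2)=0.745077; N=√[1·120·2·24]=75.894664
k∈{1,2} keeps every argument non-negative
  k=1: (−1)^0·75.8947/(24)·0.6670^5·0.7451^1 = +0.311000
  k=2: (−1)^1·75.8947/(12)·0.6670^3·0.7451^3 = -0.776192
d^3_{-2,-1}(1.6813) = +0.311000 -0.776192 = -0.465191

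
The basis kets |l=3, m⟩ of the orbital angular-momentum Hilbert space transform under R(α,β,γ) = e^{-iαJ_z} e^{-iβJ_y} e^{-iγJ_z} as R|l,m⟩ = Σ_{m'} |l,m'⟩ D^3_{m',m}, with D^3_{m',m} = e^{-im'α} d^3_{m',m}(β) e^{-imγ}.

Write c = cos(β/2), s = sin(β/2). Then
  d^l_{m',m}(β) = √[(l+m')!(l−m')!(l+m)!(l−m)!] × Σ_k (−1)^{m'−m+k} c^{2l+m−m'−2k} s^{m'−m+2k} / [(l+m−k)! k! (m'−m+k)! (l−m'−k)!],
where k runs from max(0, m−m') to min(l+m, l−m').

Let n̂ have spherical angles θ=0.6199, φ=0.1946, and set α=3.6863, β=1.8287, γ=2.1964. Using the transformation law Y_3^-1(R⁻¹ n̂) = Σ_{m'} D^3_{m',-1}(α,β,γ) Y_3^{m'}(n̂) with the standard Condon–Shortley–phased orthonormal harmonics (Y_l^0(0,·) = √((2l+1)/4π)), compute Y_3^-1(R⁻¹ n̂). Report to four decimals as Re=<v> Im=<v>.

Need the full column D^3_{m',-1} for m'=−3..3 at α=3.6863, β=1.8287, γ=2.1964.
cos(β/2)=0.610306, sin(β/2)=0.792166
d^3_{-3,-1}: single k=2 term ⇒ +0.337184;  D = +0.260282+0.214352i
d^3_{-2,-1}: k∈[1..2] ⇒ +0.212106 -0.714695 = -0.502589;  D = +0.497371+0.072233i
d^3_{-1,-1}: k∈[0..2] ⇒ +0.051675 -0.696485 +0.880057 = +0.235247;  D = +0.216633-0.091715i
d^3_{0,-1}: k∈[0..2] ⇒ -0.232351 +1.174364 -0.659507 = +0.282507;  D = -0.165432+0.229003i
d^3_{1,-1}: k∈[0..2] ⇒ +0.522364 -1.173410 +0.247114 = -0.403932;  D = -0.032641+0.402611i
d^3_{2,-1}: k∈[0..1] ⇒ -0.714695 +0.602044 = -0.112651;  D = -0.050395-0.100750i
d^3_{3,-1}: single k=0 term ⇒ +0.568074;  D = -0.480615-0.302849i
Y_3^{m'}(θ=0.6199,φ=0.1946) and Σ D·Y over m':
  (+0.2603+0.2144i)·(+0.0683-0.0451i)  (+0.4974+0.0722i)·(+0.2598-0.1065i)  (+0.2166-0.0917i)·(+0.4260-0.0840i)  (-0.1654+0.2290i)·(+0.0949+0.0000i)  (-0.0326+0.4026i)·(-0.4260-0.0840i)  (-0.0504-0.1007i)·(+0.2598+0.1065i)  (-0.4806-0.3028i)·(-0.0683-0.0451i)
Y_3^-1(R⁻¹ n̂) = +0.297699-0.224806i

Re=0.2977 Im=-0.2248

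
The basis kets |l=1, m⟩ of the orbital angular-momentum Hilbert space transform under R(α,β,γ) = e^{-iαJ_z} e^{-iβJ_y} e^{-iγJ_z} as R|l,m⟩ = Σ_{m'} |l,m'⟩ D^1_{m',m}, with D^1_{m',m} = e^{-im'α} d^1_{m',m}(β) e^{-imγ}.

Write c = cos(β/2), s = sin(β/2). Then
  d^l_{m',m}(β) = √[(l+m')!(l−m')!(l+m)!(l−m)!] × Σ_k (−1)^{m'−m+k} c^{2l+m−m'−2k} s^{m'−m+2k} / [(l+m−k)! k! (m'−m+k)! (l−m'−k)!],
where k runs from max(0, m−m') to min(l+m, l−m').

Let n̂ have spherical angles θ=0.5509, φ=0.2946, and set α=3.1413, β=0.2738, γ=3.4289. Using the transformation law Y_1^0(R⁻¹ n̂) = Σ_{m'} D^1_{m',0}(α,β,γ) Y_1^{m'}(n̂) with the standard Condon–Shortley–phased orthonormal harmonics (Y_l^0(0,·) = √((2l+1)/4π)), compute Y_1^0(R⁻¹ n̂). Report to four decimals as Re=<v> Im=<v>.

Need the full column D^1_{m',0} for m'=−1..1 at α=3.1413, β=0.2738, γ=3.4289.
cos(β/2)=0.990644, sin(β/2)=0.136473
d^1_{-1,0}: single k=1 term ⇒ +0.191196;  D = -0.191196+0.000056i
d^1_{0,0}: k∈[0..1] ⇒ +0.981375 -0.018625 = +0.962750;  D = +0.962750+0.000000i
d^1_{1,0}: single k=0 term ⇒ -0.191196;  D = +0.191196+0.000056i
Y_1^{m'}(θ=0.5509,φ=0.2946) and Σ D·Y over m':
  (-0.1912+0.0001i)·(+0.1731-0.0525i)  (+0.9628+0.0000i)·(+0.4163+0.0000i)  (+0.1912+0.0001i)·(-0.1731-0.0525i)
Y_1^0(R⁻¹ n̂) = +0.334638+0.000000i

Re=0.3346 Im=0.0000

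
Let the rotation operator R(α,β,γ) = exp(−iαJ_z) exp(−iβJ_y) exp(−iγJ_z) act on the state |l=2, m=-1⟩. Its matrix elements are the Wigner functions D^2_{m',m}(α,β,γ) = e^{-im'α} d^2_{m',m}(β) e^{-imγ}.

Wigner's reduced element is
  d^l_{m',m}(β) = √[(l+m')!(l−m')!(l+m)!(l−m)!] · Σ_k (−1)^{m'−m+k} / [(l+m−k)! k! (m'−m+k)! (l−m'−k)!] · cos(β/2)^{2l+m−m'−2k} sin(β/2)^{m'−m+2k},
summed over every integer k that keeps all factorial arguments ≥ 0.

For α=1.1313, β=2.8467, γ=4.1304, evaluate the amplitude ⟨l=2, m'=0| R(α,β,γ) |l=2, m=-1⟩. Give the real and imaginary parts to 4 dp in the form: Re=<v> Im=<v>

First d^2_{0,-1}(β=2.8467), then the phase factors e^{-i(0)α} and e^{-i(-1)γ}:
With c≡cos(β/2)=0.146913 and s≡sin(β/2)=0.989149, N=[2·2·1·6]^{1/2}=4.898979
k: max(0,(-1)−(0))=0 … min(2+(-1),2−(0))=1
  k=0: (−1)^1·4.8990/(2)·0.1469^3·0.9891^1 = -0.007683
  k=1: (−1)^2·4.8990/(2)·0.1469^1·0.9891^3 = +0.348274
d^2_{0,-1}(2.8467) = -0.007683 +0.348274 = +0.340591
Phases: e^{-i·(0)·1.1313}=+1.000000+0.000000i, e^{-i·(-1)·4.1304}=-0.549687-0.835371i ⇒ D=-0.187218-0.284520i

Re=-0.1872 Im=-0.2845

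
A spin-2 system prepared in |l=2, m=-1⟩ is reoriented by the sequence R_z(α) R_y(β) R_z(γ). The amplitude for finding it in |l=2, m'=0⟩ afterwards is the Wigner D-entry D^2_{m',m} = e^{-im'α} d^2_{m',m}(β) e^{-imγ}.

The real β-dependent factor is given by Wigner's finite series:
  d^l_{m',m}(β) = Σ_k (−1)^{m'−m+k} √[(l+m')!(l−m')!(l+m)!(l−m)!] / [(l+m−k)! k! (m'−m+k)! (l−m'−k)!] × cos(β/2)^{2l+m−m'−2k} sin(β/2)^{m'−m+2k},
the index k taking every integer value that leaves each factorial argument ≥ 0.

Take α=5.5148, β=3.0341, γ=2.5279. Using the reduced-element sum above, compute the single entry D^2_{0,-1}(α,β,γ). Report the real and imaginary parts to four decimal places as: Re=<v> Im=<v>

First d^2_{0,-1}(β=3.0341), then the phase factors e^{-i(0)α} and e^{-i(-1)γ}:
c=cos(3.0341/2)=0.053720, s=sin(3.0341/2)=0.998556; N=√[2·2·1·6]=4.898979
Admissible k: 0..1 (factorial args all ≥0)
  k=0: (−1)^1·4.8990/(2)·0.0537^3·0.9986^1 = -0.000379
  k=1: (−1)^2·4.8990/(2)·0.0537^1·0.9986^3 = +0.131018
d^2_{0,-1}(3.0341) = -0.000379 +0.131018 = +0.130639
Phases: e^{-i·(0)·5.5148}=+1.000000+0.000000i, e^{-i·(-1)·2.5279}=-0.817527+0.575890i ⇒ D=-0.106801+0.075234i

Re=-0.1068 Im=0.0752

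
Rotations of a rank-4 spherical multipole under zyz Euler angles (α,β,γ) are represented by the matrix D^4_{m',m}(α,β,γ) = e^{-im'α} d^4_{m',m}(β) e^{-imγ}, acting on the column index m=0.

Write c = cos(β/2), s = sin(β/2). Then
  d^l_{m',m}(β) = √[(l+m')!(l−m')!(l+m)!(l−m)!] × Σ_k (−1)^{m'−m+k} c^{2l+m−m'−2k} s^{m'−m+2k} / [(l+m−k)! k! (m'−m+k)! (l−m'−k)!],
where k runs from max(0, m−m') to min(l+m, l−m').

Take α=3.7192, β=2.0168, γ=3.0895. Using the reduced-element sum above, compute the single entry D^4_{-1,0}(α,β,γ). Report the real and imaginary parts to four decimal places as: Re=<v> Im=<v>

First d^4_{-1,0}(β=2.0168), then the phase factors e^{-i(-1)α} and e^{-i(0)γ}:
c=cos(2.0168/2)=0.533215, s=sin(2.0168/2)=0.845980; N=√[6·120·24·24]=643.987578
Admissible k: 1..4 (factorial args all ≥0)
  k=1: (−1)^0·643.9876/(144)·0.5332^7·0.8460^1 = +0.046365
  k=2: (−1)^1·643.9876/(24)·0.5332^5·0.8460^3 = -0.700258
  k=3: (−1)^2·643.9876/(24)·0.5332^3·0.8460^5 = +1.762679
  k=4: (−1)^3·643.9876/(144)·0.5332^1·0.8460^7 = -0.739498
d^4_{-1,0}(2.0168) = +0.046365 -0.700258 +1.762679 -0.739498 = +0.369288
D = (-0.837771-0.546021i)·(+0.369288)·(+1.000000+0.000000i) = -0.309379-0.201639i

Re=-0.3094 Im=-0.2016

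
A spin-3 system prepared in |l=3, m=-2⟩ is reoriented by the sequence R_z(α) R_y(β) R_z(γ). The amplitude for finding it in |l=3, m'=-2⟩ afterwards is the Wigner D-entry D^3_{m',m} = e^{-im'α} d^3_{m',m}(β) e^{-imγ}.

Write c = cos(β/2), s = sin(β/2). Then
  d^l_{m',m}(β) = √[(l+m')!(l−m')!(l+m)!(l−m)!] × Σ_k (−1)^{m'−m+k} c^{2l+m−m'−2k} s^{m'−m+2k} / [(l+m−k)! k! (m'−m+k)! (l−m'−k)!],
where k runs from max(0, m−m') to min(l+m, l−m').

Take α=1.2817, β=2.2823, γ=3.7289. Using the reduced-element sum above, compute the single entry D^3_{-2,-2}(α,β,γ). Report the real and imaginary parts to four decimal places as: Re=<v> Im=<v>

Re=0.0986 Im=0.0669

Split into d^3_{-2,-2}(β=2.2823) × two z-phases.
With c≡cos(β/2)=0.416549 and s≡sin(β/2)=0.909113, N=[1·120·1·120]^{1/2}=120.000000
k∈{0,1} keeps every argument non-negative
  k=0: (−1)^0·120.0000/(120)·0.4165^6·0.9091^0 = +0.005224
  k=1: (−1)^1·120.0000/(24)·0.4165^4·0.9091^2 = -0.124415
d^3_{-2,-2}(2.2823) = +0.005224 -0.124415 = -0.119191
Phases: e^{-i·(-2)·1.2817}=-0.837452+0.546511i, e^{-i·(-2)·3.7289}=+0.385899+0.922541i ⇒ D=+0.098612+0.066948i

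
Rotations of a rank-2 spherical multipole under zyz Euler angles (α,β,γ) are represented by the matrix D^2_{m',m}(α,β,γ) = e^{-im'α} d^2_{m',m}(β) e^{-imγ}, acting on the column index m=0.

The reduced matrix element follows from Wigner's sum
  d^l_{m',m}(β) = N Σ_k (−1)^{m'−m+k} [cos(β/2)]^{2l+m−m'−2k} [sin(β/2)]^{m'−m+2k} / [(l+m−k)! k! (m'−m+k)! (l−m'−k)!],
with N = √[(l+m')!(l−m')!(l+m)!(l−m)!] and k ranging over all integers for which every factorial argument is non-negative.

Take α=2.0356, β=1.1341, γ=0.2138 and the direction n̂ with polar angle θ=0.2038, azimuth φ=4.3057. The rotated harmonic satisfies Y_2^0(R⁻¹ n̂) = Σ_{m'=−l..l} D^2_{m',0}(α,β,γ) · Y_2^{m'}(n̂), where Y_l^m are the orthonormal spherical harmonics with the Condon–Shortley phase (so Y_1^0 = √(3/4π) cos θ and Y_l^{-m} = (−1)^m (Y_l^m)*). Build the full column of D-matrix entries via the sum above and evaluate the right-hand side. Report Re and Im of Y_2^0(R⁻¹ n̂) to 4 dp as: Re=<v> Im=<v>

Need the full column D^2_{m',0} for m'=−2..2 at α=2.0356, β=1.1341, γ=0.2138.
cos(β/2)=0.843489, sin(β/2)=0.537146
d^2_{-2,0}: single k=2 term ⇒ +0.502828;  D = -0.300766-0.402959i
d^2_{-1,0}: k∈[1..2] ⇒ +0.789599 -0.320208 = +0.469391;  D = -0.210403+0.419593i
d^2_{0,0}: k∈[0..2] ⇒ +0.506195 -0.821115 +0.083247 = -0.231672;  D = -0.231672+0.000000i
d^2_{1,0}: k∈[0..1] ⇒ -0.789599 +0.320208 = -0.469391;  D = +0.210403+0.419593i
d^2_{2,0}: single k=0 term ⇒ +0.502828;  D = -0.300766+0.402959i
Y_2^{m'}(θ=0.2038,φ=4.3057) and Σ D·Y over m':
  (-0.3008-0.4030i)·(-0.0109-0.0115i)  (-0.2104+0.4196i)·(-0.0606+0.1406i)  (-0.2317+0.0000i)·(+0.5920+0.0000i)  (+0.2104+0.4196i)·(+0.0606+0.1406i)  (-0.3008+0.4030i)·(-0.0109+0.0115i)
Y_2^0(R⁻¹ n̂) = -0.232411+0.000000i

Re=-0.2324 Im=0.0000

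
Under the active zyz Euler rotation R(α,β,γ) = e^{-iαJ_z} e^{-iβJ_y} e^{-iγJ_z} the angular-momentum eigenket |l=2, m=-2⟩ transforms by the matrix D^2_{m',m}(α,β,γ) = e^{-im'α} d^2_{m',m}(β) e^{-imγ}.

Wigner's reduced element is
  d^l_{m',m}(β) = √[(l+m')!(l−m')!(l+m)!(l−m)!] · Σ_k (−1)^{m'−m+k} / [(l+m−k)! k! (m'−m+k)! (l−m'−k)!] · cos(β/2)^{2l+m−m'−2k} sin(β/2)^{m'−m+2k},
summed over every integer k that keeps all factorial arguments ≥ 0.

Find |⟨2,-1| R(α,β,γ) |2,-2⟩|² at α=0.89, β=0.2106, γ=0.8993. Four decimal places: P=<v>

First d^2_{-1,-2}(β=0.2106), then the phase factors e^{-i(-1)α} and e^{-i(-2)γ}:
Half-angle: c=0.994461, s=0.105106. N=√(1·6·1·24)=12.000000
k: max(0,(-2)−(-1))=0 … min(2+(-2),2−(-1))=0
  k=0: (−1)^1·12.0000/(6)·0.9945^3·0.1051^1 = -0.206737
d^2_{-1,-2}(0.2106) = -0.206737
|D^2_{-1,-2}|² = |d^2_{-1,-2}(β)|² = (-0.206737)² = 0.042740 (the z-rotation phases have unit modulus)

P=0.0427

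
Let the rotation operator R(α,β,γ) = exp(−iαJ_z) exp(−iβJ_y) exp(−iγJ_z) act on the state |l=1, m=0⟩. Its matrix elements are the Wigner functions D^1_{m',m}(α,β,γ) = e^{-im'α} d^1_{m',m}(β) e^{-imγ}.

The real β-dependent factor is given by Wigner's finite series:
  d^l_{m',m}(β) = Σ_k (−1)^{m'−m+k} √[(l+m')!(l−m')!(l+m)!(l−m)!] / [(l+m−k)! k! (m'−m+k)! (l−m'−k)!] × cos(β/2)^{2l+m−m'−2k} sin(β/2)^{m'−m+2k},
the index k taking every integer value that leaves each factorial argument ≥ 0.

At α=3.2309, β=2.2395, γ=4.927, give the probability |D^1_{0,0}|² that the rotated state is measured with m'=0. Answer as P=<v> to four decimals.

P=0.3844

First d^1_{0,0}(β=2.2395), then the phase factors e^{-i(0)α} and e^{-i(0)γ}:
c=cos(2.2395/2)=0.435907, s=sin(2.2395/2)=0.899991; N=√[1·1·1·1]=1.000000
The bounds max(0,m−m')=0 and min(l+m,l−m')=1 give 2 terms
  k=0: (−1)^0·1.0000/(1)·0.4359^2·0.9000^0 = +0.190015
  k=1: (−1)^1·1.0000/(1)·0.4359^0·0.9000^2 = -0.809985
d^1_{0,0}(2.2395) = +0.190015 -0.809985 = -0.619969
|D^1_{0,0}|² = |d^1_{0,0}(β)|² = (-0.619969)² = 0.384362 (the z-rotation phases have unit modulus)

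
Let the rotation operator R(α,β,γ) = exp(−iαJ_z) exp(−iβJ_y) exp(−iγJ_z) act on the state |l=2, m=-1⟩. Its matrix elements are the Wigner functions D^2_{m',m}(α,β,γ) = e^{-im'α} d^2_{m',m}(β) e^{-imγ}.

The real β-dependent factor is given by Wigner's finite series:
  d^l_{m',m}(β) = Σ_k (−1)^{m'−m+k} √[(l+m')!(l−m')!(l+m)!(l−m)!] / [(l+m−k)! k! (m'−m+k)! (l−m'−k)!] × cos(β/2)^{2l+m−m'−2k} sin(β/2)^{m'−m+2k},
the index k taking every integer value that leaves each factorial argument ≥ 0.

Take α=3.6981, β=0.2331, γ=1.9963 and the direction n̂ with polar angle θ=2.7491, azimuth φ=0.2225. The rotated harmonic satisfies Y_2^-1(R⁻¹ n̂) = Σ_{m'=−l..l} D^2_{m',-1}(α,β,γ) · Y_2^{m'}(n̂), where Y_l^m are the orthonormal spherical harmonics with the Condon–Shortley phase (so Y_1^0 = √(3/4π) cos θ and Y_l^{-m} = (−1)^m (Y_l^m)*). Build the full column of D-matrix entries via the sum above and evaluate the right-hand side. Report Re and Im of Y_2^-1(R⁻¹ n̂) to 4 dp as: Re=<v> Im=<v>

Need the full column D^2_{m',-1} for m'=−2..2 at α=3.6981, β=0.2331, γ=1.9963.
cos(β/2)=0.993216, sin(β/2)=0.116286
d^2_{-2,-1}: single k=1 term ⇒ +0.227871;  D = -0.227752+0.007354i
d^2_{-1,-1}: k∈[0..1] ⇒ +0.973138 -0.040019 = +0.933119;  D = +0.775996-0.518209i
d^2_{0,-1}: k∈[0..1] ⇒ -0.279084 +0.003826 = -0.275258;  D = +0.113621-0.250714i
d^2_{1,-1}: k∈[0..1] ⇒ +0.040019 -0.000183 = +0.039836;  D = -0.005204-0.039495i
d^2_{2,-1}: single k=0 term ⇒ -0.003124;  D = -0.001982-0.002414i
Y_2^{m'}(θ=2.7491,φ=0.2225) and Σ D·Y over m':
  (-0.2278+0.0074i)·(+0.0510-0.0243i)  (+0.7760-0.5182i)·(-0.2663+0.0602i)  (+0.1136-0.2507i)·(+0.4924+0.0000i)  (-0.0052-0.0395i)·(+0.2663+0.0602i)  (-0.0020-0.0024i)·(+0.0510+0.0243i)
Y_2^-1(R⁻¹ n̂) = -0.129967+0.056221i

Re=-0.1300 Im=0.0562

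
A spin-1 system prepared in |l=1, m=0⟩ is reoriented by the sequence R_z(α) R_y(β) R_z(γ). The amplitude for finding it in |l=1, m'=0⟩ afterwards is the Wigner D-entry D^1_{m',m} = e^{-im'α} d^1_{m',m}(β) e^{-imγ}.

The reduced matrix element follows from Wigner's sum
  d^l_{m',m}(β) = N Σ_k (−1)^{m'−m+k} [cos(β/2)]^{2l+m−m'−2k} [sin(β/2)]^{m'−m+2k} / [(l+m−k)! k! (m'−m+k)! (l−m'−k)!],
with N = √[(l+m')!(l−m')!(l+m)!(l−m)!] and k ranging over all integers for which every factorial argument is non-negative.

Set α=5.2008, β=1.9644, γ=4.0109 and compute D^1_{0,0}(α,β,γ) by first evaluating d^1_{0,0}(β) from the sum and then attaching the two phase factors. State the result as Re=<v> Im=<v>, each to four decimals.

Re=-0.3835 Im=0.0000

Split into d^1_{0,0}(β=1.9644) × two z-phases.
Half-angle: c=0.555194, s=0.831721. N=√(1·1·1·1)=1.000000
Admissible k: 0..1 (factorial args all ≥0)
  k=0: (−1)^0·1.0000/(1)·0.5552^2·0.8317^0 = +0.308240
  k=1: (−1)^1·1.0000/(1)·0.5552^0·0.8317^2 = -0.691760
d^1_{0,0}(1.9644) = +0.308240 -0.691760 = -0.383519
D = (+1.000000+0.000000i)·(-0.383519)·(+1.000000+0.000000i) = -0.383519+0.000000i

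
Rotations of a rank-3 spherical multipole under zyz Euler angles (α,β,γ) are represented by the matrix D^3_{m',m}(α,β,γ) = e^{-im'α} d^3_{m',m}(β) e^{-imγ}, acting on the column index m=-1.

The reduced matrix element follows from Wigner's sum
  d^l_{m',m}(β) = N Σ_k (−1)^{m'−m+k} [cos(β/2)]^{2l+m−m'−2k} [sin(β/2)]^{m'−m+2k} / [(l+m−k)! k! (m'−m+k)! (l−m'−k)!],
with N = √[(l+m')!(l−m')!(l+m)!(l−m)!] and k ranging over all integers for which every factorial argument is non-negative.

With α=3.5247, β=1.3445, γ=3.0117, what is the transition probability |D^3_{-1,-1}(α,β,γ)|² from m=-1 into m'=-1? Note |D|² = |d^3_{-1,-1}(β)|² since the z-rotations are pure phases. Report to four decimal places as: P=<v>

P=0.1451

First d^3_{-1,-1}(β=1.3445), then the phase factors e^{-i(-1)α} and e^{-i(-1)γ}:
Half-angle: c=0.782422, s=0.622748. N=√(2·24·2·24)=48.000000
k: max(0,(-1)−(-1))=0 … min(3+(-1),3−(-1))=2
  k=0: (−1)^0·48.0000/(48)·0.7824^6·0.6227^0 = +0.229429
  k=1: (−1)^1·48.0000/(6)·0.7824^4·0.6227^2 = -1.162733
  k=2: (−1)^2·48.0000/(8)·0.7824^2·0.6227^4 = +0.552438
d^3_{-1,-1}(1.3445) = +0.229429 -1.162733 +0.552438 = -0.380866
|D^3_{-1,-1}|² = |d^3_{-1,-1}(β)|² = (-0.380866)² = 0.145059 (the z-rotation phases have unit modulus)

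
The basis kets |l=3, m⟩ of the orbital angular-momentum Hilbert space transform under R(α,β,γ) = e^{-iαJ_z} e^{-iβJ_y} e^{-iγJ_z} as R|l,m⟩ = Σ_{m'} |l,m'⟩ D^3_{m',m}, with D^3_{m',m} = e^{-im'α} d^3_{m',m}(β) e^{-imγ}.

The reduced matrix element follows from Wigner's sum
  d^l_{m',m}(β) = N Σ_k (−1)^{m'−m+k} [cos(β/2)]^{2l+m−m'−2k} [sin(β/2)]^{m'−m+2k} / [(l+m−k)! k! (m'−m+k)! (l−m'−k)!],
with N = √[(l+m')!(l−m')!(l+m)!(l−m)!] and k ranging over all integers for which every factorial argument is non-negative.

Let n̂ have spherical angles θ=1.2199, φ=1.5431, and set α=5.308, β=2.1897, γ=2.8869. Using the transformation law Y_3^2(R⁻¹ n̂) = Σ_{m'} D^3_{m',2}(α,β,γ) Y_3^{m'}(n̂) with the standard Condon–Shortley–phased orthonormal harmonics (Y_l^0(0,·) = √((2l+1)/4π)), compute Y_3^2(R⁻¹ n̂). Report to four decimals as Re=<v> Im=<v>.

Re=0.2734 Im=-0.0182

Need the full column D^3_{m',2} for m'=−3..3 at α=5.308, β=2.1897, γ=2.8869.
cos(β/2)=0.458180, sin(β/2)=0.888860
d^3_{-3,2}: single k=5 term ⇒ +0.622698;  D = -0.465915-0.413130i
d^3_{-2,2}: k∈[4..5] ⇒ +0.655201 -0.493172 = +0.162028;  D = +0.020974-0.160665i
d^3_{-1,2}: k∈[3..4] ⇒ +0.427206 -0.803899 = -0.376693;  D = -0.336561+0.169187i
d^3_{0,2}: k∈[2..3] ⇒ +0.190709 -0.717737 = -0.527028;  D = -0.460119-0.257000i
d^3_{1,2}: k∈[1..2] ⇒ +0.056756 -0.427206 = -0.370450;  D = -0.031903-0.369073i
d^3_{2,2}: k∈[0..1] ⇒ +0.009252 -0.174092 = -0.164841;  D = +0.127985-0.103886i
d^3_{3,2}: single k=0 term ⇒ -0.043963;  D = +0.042085+0.012712i
Y_3^{m'}(θ=1.2199,φ=1.5431) and Σ D·Y over m':
  (-0.4659-0.4131i)·(-0.0287+0.3443i)  (+0.0210-0.1607i)·(-0.3093-0.0172i)  (-0.3366+0.1692i)·(-0.0034+0.1241i)  (-0.4601-0.2570i)·(-0.3090+0.0000i)  (-0.0319-0.3691i)·(+0.0034+0.1241i)  (+0.1280-0.1039i)·(-0.3093+0.0172i)  (+0.0421+0.0127i)·(+0.0287+0.3443i)
Y_3^2(R⁻¹ n̂) = +0.273446-0.018225i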